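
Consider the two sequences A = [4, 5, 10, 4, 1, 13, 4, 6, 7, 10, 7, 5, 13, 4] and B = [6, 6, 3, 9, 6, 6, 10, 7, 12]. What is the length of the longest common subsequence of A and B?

Backtracking the LCS table gives one alignment: 6 (A8,B6) → 10 (A10,B7) → 7 (A11,B8).
So the longest common subsequence has length 3.

3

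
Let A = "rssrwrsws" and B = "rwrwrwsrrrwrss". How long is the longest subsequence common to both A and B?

7

A longest common subsequence is rsrwrss (length 7); the LCS DP confirms no longer common subsequence exists.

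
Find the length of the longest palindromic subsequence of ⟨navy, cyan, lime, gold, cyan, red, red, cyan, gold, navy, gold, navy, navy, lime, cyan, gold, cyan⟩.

10

One longest palindromic subsequence is cyan lime gold cyan red red cyan gold lime cyan (positions 2,3,4,5,6,7,8,11,14,17); it reads the same forward and backward, and the interval DP gives dp[1][17] = 10.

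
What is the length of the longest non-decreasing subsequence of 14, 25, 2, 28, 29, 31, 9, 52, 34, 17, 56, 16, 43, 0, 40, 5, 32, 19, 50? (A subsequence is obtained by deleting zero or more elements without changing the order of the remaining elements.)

One longest non-decreasing subsequence is 14, 25, 28, 29, 31, 34, 43, 50 (positions 1,2,4,5,6,9,13,19), of length 8; no longer one exists.

8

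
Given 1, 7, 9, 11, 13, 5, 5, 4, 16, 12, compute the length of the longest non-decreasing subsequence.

6

One longest non-decreasing subsequence is 1, 7, 9, 11, 13, 16 (positions 1,2,3,4,5,9), of length 6; no longer one exists.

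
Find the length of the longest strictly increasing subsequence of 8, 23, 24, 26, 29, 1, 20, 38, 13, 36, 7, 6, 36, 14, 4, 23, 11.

One longest increasing subsequence is 8, 23, 24, 26, 29, 38 (positions 1,2,3,4,5,8), of length 6; no longer one exists.

6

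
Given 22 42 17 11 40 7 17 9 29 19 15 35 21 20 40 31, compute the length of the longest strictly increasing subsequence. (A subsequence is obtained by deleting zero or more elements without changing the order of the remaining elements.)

5

Let dp[i] be the longest increasing subsequence ending at position i. Then dp = [1, 2, 1, 1, 2, 1, 2, 2, 3, 3, 3, 4, 4, 4, 5, 5].
The maximum is 5; one witness is 11, 17, 29, 35, 40 at positions 4,7,9,12,15.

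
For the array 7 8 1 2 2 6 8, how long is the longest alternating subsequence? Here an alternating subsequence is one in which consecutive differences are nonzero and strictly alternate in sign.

A longest alternating subsequence is 7, 8, 1, 2 (positions 1,2,3,4); its 3 consecutive differences strictly alternate in sign, and length 4 is optimal.

4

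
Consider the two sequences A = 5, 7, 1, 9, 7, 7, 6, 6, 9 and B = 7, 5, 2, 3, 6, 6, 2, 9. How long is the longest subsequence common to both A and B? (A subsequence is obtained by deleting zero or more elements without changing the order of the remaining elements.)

A longest common subsequence is 5, 6, 6, 9 (length 4); the LCS DP confirms no longer common subsequence exists.

4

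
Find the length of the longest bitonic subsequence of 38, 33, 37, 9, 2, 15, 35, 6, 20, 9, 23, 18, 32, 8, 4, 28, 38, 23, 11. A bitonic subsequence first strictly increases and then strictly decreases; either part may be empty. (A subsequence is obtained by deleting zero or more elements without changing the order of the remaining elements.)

Let inc[i] be the LIS ending at i and dec[i] the longest strictly decreasing subsequence starting at i. inc = [1, 1, 2, 1, 1, 2, 3, 2, 3, 3, 4, 4, 5, 3, 2, 5, 6, 5, 4], dec = [7, 5, 6, 3, 1, 4, 5, 2, 4, 3, 4, 3, 4, 2, 1, 3, 3, 2, 1].
max_i inc[i]+dec[i]−1 = 8, with one witness 9, 15, 20, 23, 32, 28, 23, 11.

8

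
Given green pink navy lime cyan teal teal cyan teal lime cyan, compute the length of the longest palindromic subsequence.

Using dp[i][j] = 2 + dp[i+1][j−1] if the ends match, else max(dp[i+1][j], dp[i][j−1]):
dp[1][11] = 6. A witness is lime cyan teal teal cyan lime at positions 4,5,6,7,8,10.

6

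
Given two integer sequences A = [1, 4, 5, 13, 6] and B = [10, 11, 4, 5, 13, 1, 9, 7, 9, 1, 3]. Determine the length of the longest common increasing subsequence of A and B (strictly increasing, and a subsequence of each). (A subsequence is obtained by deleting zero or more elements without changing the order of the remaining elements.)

3

A longest common strictly increasing subsequence is 4, 5, 13 (length 3); it appears in order in both A and B, and no longer such subsequence exists.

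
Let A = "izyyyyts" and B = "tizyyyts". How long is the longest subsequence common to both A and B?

A longest common subsequence is izyyyts (length 7); the LCS DP confirms no longer common subsequence exists.

7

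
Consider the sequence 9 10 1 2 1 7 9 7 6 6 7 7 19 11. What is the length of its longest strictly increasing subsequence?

5

Scanning left to right, the best length ending at each element is: 9→1, 10→2, 1→1, 2→2, 1→1, 7→3, 9→4, 7→3, 6→3, 6→3, 7→4, 7→4, 19→5, 11→5.
So the longest increasing subsequence has length 5, e.g. 1, 2, 7, 9, 19.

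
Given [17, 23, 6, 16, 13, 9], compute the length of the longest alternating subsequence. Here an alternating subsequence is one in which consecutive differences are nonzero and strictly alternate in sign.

Track the best alternating length ending on an up-step vs a down-step at each position: up/down = 1/1, 2/1, 1/3, 4/3, 4/5, 4/5.
The maximum over both is 5; one such subsequence is 17, 23, 6, 16, 13.

5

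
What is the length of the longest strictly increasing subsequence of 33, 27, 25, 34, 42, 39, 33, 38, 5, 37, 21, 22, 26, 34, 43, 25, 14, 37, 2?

6

One longest increasing subsequence is 5, 21, 22, 26, 34, 43 (positions 9,11,12,13,14,15), of length 6; no longer one exists.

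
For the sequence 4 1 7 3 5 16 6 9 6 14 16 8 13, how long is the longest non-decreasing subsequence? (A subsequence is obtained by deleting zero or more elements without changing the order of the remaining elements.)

7

Let dp[i] be the longest non-decreasing subsequence ending at position i. Then dp = [1, 1, 2, 2, 3, 4, 4, 5, 5, 6, 7, 6, 7].
The maximum is 7; one witness is 1, 3, 5, 6, 9, 14, 16 at positions 2,4,5,7,8,10,11.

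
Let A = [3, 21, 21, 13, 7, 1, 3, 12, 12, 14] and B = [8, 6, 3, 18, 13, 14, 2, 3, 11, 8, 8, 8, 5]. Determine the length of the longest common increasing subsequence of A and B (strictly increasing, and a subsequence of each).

For each value that appears in both, track the longest common increasing run ending there.
The best achievable length is 3; one witness is 3, 13, 14 (A-positions 1,4,10, B-positions 3,5,6).

3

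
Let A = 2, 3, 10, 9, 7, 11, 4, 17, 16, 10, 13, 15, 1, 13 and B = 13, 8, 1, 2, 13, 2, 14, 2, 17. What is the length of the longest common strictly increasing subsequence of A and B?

2

A longest common strictly increasing subsequence is 2, 13 (length 2); it appears in order in both A and B, and no longer such subsequence exists.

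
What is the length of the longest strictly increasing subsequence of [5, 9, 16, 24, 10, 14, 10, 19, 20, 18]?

Let dp[i] be the longest increasing subsequence ending at position i. Then dp = [1, 2, 3, 4, 3, 4, 3, 5, 6, 5].
The maximum is 6; one witness is 5, 9, 10, 14, 19, 20 at positions 1,2,5,6,8,9.

6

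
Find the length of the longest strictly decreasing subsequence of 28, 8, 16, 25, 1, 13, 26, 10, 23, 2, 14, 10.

5

Let dp[i] be the longest decreasing subsequence ending at position i. Then dp = [1, 2, 2, 2, 3, 3, 2, 4, 3, 5, 4, 5].
The maximum is 5; one witness is 28, 16, 13, 10, 2 at positions 1,3,6,8,10.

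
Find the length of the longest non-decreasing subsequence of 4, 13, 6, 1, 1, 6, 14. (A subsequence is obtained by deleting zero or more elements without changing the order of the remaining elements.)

Let dp[i] be the longest non-decreasing subsequence ending at position i. Then dp = [1, 2, 2, 1, 2, 3, 4].
The maximum is 4; one witness is 4, 6, 6, 14 at positions 1,3,6,7.

4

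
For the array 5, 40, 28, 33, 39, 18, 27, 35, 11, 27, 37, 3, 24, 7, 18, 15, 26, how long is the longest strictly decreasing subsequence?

One longest decreasing subsequence is 40, 39, 35, 27, 24, 18, 15 (positions 2,5,8,10,13,15,16), of length 7; no longer one exists.

7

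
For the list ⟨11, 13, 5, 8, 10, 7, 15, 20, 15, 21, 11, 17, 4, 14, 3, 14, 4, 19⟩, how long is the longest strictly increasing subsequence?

6

Let dp[i] be the longest increasing subsequence ending at position i. Then dp = [1, 2, 1, 2, 3, 2, 4, 5, 4, 6, 4, 5, 1, 5, 1, 5, 2, 6].
The maximum is 6; one witness is 5, 8, 10, 15, 20, 21 at positions 3,4,5,7,8,10.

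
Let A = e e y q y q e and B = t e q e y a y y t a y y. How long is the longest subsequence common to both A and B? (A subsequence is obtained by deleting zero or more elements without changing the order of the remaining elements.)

Backtracking the LCS table gives one alignment: e (A1,B2) → e (A2,B4) → y (A3,B11) → y (A5,B12).
So the longest common subsequence has length 4.

4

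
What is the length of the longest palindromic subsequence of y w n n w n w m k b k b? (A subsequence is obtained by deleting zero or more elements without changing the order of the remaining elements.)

5

One longest palindromic subsequence is wnwnw (positions 2,3,5,6,7); it reads the same forward and backward, and the interval DP gives dp[1][12] = 5.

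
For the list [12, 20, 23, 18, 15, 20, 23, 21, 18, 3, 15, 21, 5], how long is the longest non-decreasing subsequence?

5

Let dp[i] be the longest non-decreasing subsequence ending at position i. Then dp = [1, 2, 3, 2, 2, 3, 4, 4, 3, 1, 3, 5, 2].
The maximum is 5; one witness is 12, 20, 20, 21, 21 at positions 1,2,6,8,12.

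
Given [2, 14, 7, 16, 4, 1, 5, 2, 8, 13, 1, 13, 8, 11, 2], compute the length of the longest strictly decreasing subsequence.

Scanning left to right, the best length ending at each element is: 2→1, 14→1, 7→2, 16→1, 4→3, 1→4, 5→3, 2→4, 8→2, 13→2, 1→5, 13→2, 8→3, 11→3, 2→4.
So the longest decreasing subsequence has length 5, e.g. 14, 7, 4, 2, 1.

5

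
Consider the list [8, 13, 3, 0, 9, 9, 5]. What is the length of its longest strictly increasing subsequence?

2

Let dp[i] be the longest increasing subsequence ending at position i. Then dp = [1, 2, 1, 1, 2, 2, 2].
The maximum is 2; one witness is 8, 13 at positions 1,2.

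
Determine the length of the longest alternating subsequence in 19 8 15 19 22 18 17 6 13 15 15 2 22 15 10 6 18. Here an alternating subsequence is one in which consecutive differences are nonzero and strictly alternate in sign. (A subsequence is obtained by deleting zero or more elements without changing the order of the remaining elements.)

A longest alternating subsequence is 19, 8, 15, 6, 13, 2, 22, 15, 18 (positions 1,2,3,8,9,12,13,14,17); its 8 consecutive differences strictly alternate in sign, and length 9 is optimal.

9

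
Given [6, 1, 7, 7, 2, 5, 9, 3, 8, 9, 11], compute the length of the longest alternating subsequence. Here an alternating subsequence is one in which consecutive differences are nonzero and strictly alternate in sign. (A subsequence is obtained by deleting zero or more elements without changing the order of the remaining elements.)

7

Track the best alternating length ending on an up-step vs a down-step at each position: up/down = 1/1, 1/2, 3/1, 3/1, 3/4, 5/4, 5/1, 5/6, 7/6, 7/1, 7/1.
The maximum over both is 7; one such subsequence is 6, 1, 7, 2, 5, 3, 8.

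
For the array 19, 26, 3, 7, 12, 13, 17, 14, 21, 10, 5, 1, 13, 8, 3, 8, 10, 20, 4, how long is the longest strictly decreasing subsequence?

One longest decreasing subsequence is 19, 17, 14, 10, 5, 1 (positions 1,7,8,10,11,12), of length 6; no longer one exists.

6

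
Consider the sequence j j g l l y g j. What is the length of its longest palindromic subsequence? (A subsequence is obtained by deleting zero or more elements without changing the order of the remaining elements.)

6

Using dp[i][j] = 2 + dp[i+1][j−1] if the ends match, else max(dp[i+1][j], dp[i][j−1]):
dp[1][8] = 6. A witness is jgllgj at positions 1,3,4,5,7,8.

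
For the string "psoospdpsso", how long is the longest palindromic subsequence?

7

Using dp[i][j] = 2 + dp[i+1][j−1] if the ends match, else max(dp[i+1][j], dp[i][j−1]):
dp[1][11] = 7. A witness is ospdpso at positions 3,5,6,7,8,10,11.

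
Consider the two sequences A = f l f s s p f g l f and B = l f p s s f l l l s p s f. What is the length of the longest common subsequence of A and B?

A longest common subsequence is lfssflf (length 7); the LCS DP confirms no longer common subsequence exists.

7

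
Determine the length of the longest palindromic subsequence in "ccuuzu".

3

One longest palindromic subsequence is uzu (positions 3,5,6); it reads the same forward and backward, and the interval DP gives dp[1][6] = 3.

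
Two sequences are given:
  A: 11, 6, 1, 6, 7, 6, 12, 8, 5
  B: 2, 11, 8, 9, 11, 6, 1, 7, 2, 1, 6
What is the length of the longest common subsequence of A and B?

5

Backtracking the LCS table gives one alignment: 11 (A1,B5) → 6 (A2,B6) → 1 (A3,B7) → 7 (A5,B8) → 6 (A6,B11).
So the longest common subsequence has length 5.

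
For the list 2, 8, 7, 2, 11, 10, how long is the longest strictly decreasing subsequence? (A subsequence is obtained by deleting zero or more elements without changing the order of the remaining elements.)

Let dp[i] be the longest decreasing subsequence ending at position i. Then dp = [1, 1, 2, 3, 1, 2].
The maximum is 3; one witness is 8, 7, 2 at positions 2,3,4.

3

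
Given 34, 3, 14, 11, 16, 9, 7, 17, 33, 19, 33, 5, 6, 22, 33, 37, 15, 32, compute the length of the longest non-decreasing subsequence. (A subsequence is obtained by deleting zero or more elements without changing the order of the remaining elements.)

Scanning left to right, the best length ending at each element is: 34→1, 3→1, 14→2, 11→2, 16→3, 9→2, 7→2, 17→4, 33→5, 19→5, 33→6, 5→2, 6→3, 22→6, 33→7, 37→8, 15→4, 32→7.
So the longest non-decreasing subsequence has length 8, e.g. 3, 14, 16, 17, 33, 33, 33, 37.

8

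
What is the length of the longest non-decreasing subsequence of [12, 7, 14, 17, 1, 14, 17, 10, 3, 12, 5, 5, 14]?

5

Scanning left to right, the best length ending at each element is: 12→1, 7→1, 14→2, 17→3, 1→1, 14→3, 17→4, 10→2, 3→2, 12→3, 5→3, 5→4, 14→5.
So the longest non-decreasing subsequence has length 5, e.g. 1, 3, 5, 5, 14.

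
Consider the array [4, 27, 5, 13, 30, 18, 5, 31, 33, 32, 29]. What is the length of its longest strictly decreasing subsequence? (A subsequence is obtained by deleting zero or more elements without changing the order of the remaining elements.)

3

Let dp[i] be the longest decreasing subsequence ending at position i. Then dp = [1, 1, 2, 2, 1, 2, 3, 1, 1, 2, 3].
The maximum is 3; one witness is 27, 13, 5 at positions 2,4,7.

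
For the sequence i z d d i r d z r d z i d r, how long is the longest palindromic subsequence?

9

One longest palindromic subsequence is izdrzrdzi (positions 1,2,3,6,8,9,10,11,12); it reads the same forward and backward, and the interval DP gives dp[1][14] = 9.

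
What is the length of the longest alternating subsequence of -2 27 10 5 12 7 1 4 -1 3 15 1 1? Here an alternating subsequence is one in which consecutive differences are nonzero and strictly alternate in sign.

A longest alternating subsequence is -2, 27, 10, 12, 1, 4, -1, 3, 1 (positions 1,2,3,5,7,8,9,10,12); its 8 consecutive differences strictly alternate in sign, and length 9 is optimal.

9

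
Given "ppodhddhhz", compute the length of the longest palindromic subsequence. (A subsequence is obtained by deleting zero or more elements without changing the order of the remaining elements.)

4

Using dp[i][j] = 2 + dp[i+1][j−1] if the ends match, else max(dp[i+1][j], dp[i][j−1]):
dp[1][10] = 4. A witness is hddh at positions 5,6,7,9.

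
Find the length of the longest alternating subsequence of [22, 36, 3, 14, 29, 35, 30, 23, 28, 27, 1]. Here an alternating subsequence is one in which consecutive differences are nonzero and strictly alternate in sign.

A longest alternating subsequence is 22, 36, 3, 29, 23, 28, 27 (positions 1,2,3,5,8,9,10); its 6 consecutive differences strictly alternate in sign, and length 7 is optimal.

7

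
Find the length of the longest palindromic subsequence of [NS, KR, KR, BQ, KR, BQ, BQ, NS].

One longest palindromic subsequence is NS BQ BQ BQ NS (positions 1,4,6,7,8); it reads the same forward and backward, and the interval DP gives dp[1][8] = 5.

5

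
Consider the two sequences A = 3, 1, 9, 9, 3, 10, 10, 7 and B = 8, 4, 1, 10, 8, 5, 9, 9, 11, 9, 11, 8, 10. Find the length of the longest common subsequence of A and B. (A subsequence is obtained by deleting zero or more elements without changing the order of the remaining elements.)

4

A longest common subsequence is 1, 9, 9, 10 (length 4); the LCS DP confirms no longer common subsequence exists.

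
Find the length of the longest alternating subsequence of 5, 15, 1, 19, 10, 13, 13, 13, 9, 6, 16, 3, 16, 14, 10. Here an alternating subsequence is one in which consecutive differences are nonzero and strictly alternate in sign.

Track the best alternating length ending on an up-step vs a down-step at each position: up/down = 1/1, 2/1, 1/3, 4/1, 4/5, 6/5, 6/5, 6/5, 4/7, 4/7, 8/5, 4/9, 10/5, 10/11, 10/11.
The maximum over both is 11; one such subsequence is 5, 15, 1, 19, 10, 13, 9, 16, 3, 16, 14.

11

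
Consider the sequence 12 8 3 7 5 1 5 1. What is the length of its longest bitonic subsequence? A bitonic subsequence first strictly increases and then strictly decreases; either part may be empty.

5

One longest bitonic subsequence is 12, 8, 7, 5, 1 (positions 1,2,4,7,8): it rises to 12 then falls. Length 5 is optimal.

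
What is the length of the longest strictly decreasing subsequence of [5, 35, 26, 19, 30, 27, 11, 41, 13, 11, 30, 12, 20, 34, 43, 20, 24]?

Let dp[i] be the longest decreasing subsequence ending at position i. Then dp = [1, 1, 2, 3, 2, 3, 4, 1, 4, 5, 2, 5, 4, 2, 1, 4, 4].
The maximum is 5; one witness is 35, 26, 19, 13, 11 at positions 2,3,4,9,10.

5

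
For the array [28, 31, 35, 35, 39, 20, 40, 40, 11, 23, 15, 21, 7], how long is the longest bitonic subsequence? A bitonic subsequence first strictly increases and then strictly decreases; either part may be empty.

One longest bitonic subsequence is 28, 31, 35, 39, 40, 23, 21, 7 (positions 1,2,3,5,7,10,12,13): it rises to 40 then falls. Length 8 is optimal.

8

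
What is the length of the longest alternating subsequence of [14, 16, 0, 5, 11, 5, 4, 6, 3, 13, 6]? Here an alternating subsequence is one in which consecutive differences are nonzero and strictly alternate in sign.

A longest alternating subsequence is 14, 16, 0, 11, 5, 6, 3, 13, 6 (positions 1,2,3,5,6,8,9,10,11); its 8 consecutive differences strictly alternate in sign, and length 9 is optimal.

9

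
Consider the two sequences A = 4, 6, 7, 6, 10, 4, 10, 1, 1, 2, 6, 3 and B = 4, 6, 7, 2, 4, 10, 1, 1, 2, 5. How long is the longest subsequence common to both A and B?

A longest common subsequence is 4, 6, 7, 4, 10, 1, 1, 2 (length 8); the LCS DP confirms no longer common subsequence exists.

8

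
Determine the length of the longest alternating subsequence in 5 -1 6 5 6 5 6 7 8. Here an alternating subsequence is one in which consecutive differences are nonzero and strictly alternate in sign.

Track the best alternating length ending on an up-step vs a down-step at each position: up/down = 1/1, 1/2, 3/1, 3/4, 5/1, 3/6, 7/1, 7/1, 7/1.
The maximum over both is 7; one such subsequence is 5, -1, 6, 5, 6, 5, 6.

7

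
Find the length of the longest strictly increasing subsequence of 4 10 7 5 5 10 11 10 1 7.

Let dp[i] be the longest increasing subsequence ending at position i. Then dp = [1, 2, 2, 2, 2, 3, 4, 3, 1, 3].
The maximum is 4; one witness is 4, 7, 10, 11 at positions 1,3,6,7.

4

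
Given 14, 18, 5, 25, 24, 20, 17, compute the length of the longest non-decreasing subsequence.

3

One longest non-decreasing subsequence is 14, 18, 25 (positions 1,2,4), of length 3; no longer one exists.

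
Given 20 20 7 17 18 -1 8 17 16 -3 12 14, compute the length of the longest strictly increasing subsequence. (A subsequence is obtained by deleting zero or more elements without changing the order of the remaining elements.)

One longest increasing subsequence is 7, 8, 12, 14 (positions 3,7,11,12), of length 4; no longer one exists.

4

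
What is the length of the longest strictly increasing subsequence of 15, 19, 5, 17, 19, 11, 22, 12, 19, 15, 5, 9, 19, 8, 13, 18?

Scanning left to right, the best length ending at each element is: 15→1, 19→2, 5→1, 17→2, 19→3, 11→2, 22→4, 12→3, 19→4, 15→4, 5→1, 9→2, 19→5, 8→2, 13→4, 18→5.
So the longest increasing subsequence has length 5, e.g. 5, 11, 12, 15, 19.

5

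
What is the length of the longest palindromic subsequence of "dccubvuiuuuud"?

Using dp[i][j] = 2 + dp[i+1][j−1] if the ends match, else max(dp[i+1][j], dp[i][j−1]):
dp[1][13] = 8. A witness is duuuuuud at positions 1,4,7,9,10,11,12,13.

8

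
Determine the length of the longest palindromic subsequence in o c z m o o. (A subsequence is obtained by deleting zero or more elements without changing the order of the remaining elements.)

One longest palindromic subsequence is ooo (positions 1,5,6); it reads the same forward and backward, and the interval DP gives dp[1][6] = 3.

3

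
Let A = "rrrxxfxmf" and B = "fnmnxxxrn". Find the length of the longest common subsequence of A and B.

Backtracking the LCS table gives one alignment: x (A4,B5) → x (A5,B6) → x (A7,B7).
So the longest common subsequence has length 3.

3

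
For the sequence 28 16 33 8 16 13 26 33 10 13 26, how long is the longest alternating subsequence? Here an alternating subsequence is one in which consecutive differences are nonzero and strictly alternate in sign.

9

Track the best alternating length ending on an up-step vs a down-step at each position: up/down = 1/1, 1/2, 3/1, 1/4, 5/4, 5/6, 7/4, 7/1, 5/8, 9/8, 9/8.
The maximum over both is 9; one such subsequence is 28, 16, 33, 8, 16, 13, 26, 10, 13.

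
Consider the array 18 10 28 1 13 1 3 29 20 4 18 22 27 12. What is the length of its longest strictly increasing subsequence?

6

Let dp[i] be the longest increasing subsequence ending at position i. Then dp = [1, 1, 2, 1, 2, 1, 2, 3, 3, 3, 4, 5, 6, 4].
The maximum is 6; one witness is 1, 3, 4, 18, 22, 27 at positions 4,7,10,11,12,13.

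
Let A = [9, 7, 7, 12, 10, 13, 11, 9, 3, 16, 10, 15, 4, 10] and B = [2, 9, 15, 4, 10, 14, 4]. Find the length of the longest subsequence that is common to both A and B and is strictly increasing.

For each value that appears in both, track the longest common increasing run ending there.
The best achievable length is 2; one witness is 9, 15 (A-positions 1,12, B-positions 2,3).

2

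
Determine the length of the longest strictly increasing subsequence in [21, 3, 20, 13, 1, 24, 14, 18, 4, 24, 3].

Let dp[i] be the longest increasing subsequence ending at position i. Then dp = [1, 1, 2, 2, 1, 3, 3, 4, 2, 5, 2].
The maximum is 5; one witness is 3, 13, 14, 18, 24 at positions 2,4,7,8,10.

5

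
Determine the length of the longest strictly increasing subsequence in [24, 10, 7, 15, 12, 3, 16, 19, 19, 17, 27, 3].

Let dp[i] be the longest increasing subsequence ending at position i. Then dp = [1, 1, 1, 2, 2, 1, 3, 4, 4, 4, 5, 1].
The maximum is 5; one witness is 10, 15, 16, 19, 27 at positions 2,4,7,8,11.

5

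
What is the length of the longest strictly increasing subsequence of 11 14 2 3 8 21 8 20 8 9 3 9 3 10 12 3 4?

Let dp[i] be the longest increasing subsequence ending at position i. Then dp = [1, 2, 1, 2, 3, 4, 3, 4, 3, 4, 2, 4, 2, 5, 6, 2, 3].
The maximum is 6; one witness is 2, 3, 8, 9, 10, 12 at positions 3,4,5,10,14,15.

6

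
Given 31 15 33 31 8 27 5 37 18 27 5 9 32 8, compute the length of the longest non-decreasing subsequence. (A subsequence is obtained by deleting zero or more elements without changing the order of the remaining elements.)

4

Scanning left to right, the best length ending at each element is: 31→1, 15→1, 33→2, 31→2, 8→1, 27→2, 5→1, 37→3, 18→2, 27→3, 5→2, 9→3, 32→4, 8→3.
So the longest non-decreasing subsequence has length 4, e.g. 15, 27, 27, 32.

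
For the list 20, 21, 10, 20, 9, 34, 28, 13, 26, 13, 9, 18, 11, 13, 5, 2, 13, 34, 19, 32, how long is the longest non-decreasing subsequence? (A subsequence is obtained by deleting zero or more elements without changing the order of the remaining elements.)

Let dp[i] be the longest non-decreasing subsequence ending at position i. Then dp = [1, 2, 1, 2, 1, 3, 3, 2, 3, 3, 2, 4, 3, 4, 1, 1, 5, 6, 6, 7].
The maximum is 7; one witness is 10, 13, 13, 13, 13, 19, 32 at positions 3,8,10,14,17,19,20.

7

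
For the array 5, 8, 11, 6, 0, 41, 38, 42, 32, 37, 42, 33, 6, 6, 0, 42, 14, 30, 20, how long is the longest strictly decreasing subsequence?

6

Let dp[i] be the longest decreasing subsequence ending at position i. Then dp = [1, 1, 1, 2, 3, 1, 2, 1, 3, 3, 1, 4, 5, 5, 6, 1, 5, 5, 6].
The maximum is 6; one witness is 41, 38, 37, 33, 6, 0 at positions 6,7,10,12,13,15.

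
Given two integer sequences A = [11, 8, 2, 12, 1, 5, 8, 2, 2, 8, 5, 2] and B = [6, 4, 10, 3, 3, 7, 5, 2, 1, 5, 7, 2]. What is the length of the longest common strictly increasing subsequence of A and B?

A longest common strictly increasing subsequence is 2, 5 (length 2); it appears in order in both A and B, and no longer such subsequence exists.

2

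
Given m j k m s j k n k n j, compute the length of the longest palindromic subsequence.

One longest palindromic subsequence is jnknj (positions 2,8,9,10,11); it reads the same forward and backward, and the interval DP gives dp[1][11] = 5.

5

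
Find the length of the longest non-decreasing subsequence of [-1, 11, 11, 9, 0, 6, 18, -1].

4

Scanning left to right, the best length ending at each element is: -1→1, 11→2, 11→3, 9→2, 0→2, 6→3, 18→4, -1→2.
So the longest non-decreasing subsequence has length 4, e.g. -1, 11, 11, 18.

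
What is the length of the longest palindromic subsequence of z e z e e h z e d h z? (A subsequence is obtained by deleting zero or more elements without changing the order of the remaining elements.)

8

Using dp[i][j] = 2 + dp[i+1][j−1] if the ends match, else max(dp[i+1][j], dp[i][j−1]):
dp[1][11] = 8. A witness is zezeezez at positions 1,2,3,4,5,7,8,11.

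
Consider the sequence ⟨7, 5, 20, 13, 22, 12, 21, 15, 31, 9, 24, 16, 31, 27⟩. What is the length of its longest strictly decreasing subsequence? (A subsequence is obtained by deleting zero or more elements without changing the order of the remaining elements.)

Scanning left to right, the best length ending at each element is: 7→1, 5→2, 20→1, 13→2, 22→1, 12→3, 21→2, 15→3, 31→1, 9→4, 24→2, 16→3, 31→1, 27→2.
So the longest decreasing subsequence has length 4, e.g. 20, 13, 12, 9.

4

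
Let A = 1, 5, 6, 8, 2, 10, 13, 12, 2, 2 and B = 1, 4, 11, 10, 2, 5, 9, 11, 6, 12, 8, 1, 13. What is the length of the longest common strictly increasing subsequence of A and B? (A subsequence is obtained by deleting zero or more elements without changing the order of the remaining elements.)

A longest common strictly increasing subsequence is 1, 5, 6, 8, 13 (length 5); it appears in order in both A and B, and no longer such subsequence exists.

5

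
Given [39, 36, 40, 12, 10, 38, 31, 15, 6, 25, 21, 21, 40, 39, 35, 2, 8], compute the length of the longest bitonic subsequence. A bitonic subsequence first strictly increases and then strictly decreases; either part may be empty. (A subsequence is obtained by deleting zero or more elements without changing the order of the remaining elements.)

Let inc[i] be the LIS ending at i and dec[i] the longest strictly decreasing subsequence starting at i. inc = [1, 1, 2, 1, 1, 2, 2, 2, 1, 3, 3, 3, 4, 4, 4, 1, 2], dec = [6, 5, 6, 4, 3, 5, 4, 3, 2, 3, 2, 2, 4, 3, 2, 1, 1].
max_i inc[i]+dec[i]−1 = 7, with one witness 39, 40, 38, 31, 25, 21, 8.

7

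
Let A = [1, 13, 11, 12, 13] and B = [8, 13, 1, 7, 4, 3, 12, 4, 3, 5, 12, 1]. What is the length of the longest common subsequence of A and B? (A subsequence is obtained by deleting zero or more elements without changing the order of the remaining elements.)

Backtracking the LCS table gives one alignment: 1 (A1,B3) → 12 (A4,B11).
So the longest common subsequence has length 2.

2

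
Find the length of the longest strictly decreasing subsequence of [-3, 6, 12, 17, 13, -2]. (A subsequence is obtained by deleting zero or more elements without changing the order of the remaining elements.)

One longest decreasing subsequence is 17, 13, -2 (positions 4,5,6), of length 3; no longer one exists.

3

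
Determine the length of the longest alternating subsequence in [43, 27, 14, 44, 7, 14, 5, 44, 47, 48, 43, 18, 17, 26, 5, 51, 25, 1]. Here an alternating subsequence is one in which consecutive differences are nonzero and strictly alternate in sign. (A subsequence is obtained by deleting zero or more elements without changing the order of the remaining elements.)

A longest alternating subsequence is 43, 27, 44, 7, 14, 5, 44, 18, 26, 5, 51, 25 (positions 1,2,4,5,6,7,8,12,14,15,16,17); its 11 consecutive differences strictly alternate in sign, and length 12 is optimal.

12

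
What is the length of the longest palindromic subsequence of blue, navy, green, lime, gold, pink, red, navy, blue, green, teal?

5

One longest palindromic subsequence is blue navy red navy blue (positions 1,2,7,8,9); it reads the same forward and backward, and the interval DP gives dp[1][11] = 5.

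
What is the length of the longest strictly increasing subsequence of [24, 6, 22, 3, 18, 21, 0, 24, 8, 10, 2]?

One longest increasing subsequence is 6, 18, 21, 24 (positions 2,5,6,8), of length 4; no longer one exists.

4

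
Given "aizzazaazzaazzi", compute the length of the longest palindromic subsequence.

Using dp[i][j] = 2 + dp[i+1][j−1] if the ends match, else max(dp[i+1][j], dp[i][j−1]):
dp[1][15] = 12. A witness is izzaazzaazzi at positions 2,3,4,5,7,9,10,11,12,13,14,15.

12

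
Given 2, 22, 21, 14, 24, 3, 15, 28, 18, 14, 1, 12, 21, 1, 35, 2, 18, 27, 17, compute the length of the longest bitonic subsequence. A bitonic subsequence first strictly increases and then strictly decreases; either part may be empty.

Let inc[i] be the LIS ending at i and dec[i] the longest strictly decreasing subsequence starting at i. inc = [1, 2, 2, 2, 3, 2, 3, 4, 4, 3, 1, 3, 5, 1, 6, 2, 4, 6, 4], dec = [2, 6, 5, 3, 5, 2, 4, 5, 4, 3, 1, 2, 3, 1, 3, 1, 2, 2, 1].
max_i inc[i]+dec[i]−1 = 8, with one witness 2, 22, 24, 28, 18, 14, 12, 2.

8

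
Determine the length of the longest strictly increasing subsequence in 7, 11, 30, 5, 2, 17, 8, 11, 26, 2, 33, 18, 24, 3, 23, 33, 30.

Let dp[i] be the longest increasing subsequence ending at position i. Then dp = [1, 2, 3, 1, 1, 3, 2, 3, 4, 1, 5, 4, 5, 2, 5, 6, 6].
The maximum is 6; one witness is 7, 11, 17, 18, 24, 33 at positions 1,2,6,12,13,16.

6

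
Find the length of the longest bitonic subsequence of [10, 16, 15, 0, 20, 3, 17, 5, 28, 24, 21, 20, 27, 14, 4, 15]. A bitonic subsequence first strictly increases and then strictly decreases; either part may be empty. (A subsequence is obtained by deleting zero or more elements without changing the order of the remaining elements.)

One longest bitonic subsequence is 10, 16, 20, 28, 24, 21, 20, 14, 4 (positions 1,2,5,9,10,11,12,14,15): it rises to 28 then falls. Length 9 is optimal.

9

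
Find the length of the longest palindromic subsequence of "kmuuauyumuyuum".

Using dp[i][j] = 2 + dp[i+1][j−1] if the ends match, else max(dp[i+1][j], dp[i][j−1]):
dp[1][14] = 11. A witness is muuyumuyuum at positions 2,3,4,7,8,9,10,11,12,13,14.

11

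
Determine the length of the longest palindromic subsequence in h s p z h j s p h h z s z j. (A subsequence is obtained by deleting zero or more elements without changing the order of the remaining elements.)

7

One longest palindromic subsequence is szhhhzs (positions 2,4,5,9,10,11,12); it reads the same forward and backward, and the interval DP gives dp[1][14] = 7.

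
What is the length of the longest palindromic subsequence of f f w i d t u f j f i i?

Using dp[i][j] = 2 + dp[i+1][j−1] if the ends match, else max(dp[i+1][j], dp[i][j−1]):
dp[1][12] = 5. A witness is ifjfi at positions 4,8,9,10,12.

5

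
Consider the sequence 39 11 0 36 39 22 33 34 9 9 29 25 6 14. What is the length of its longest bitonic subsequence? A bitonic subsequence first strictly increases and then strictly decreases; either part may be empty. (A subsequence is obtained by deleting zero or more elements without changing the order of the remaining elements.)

7

One longest bitonic subsequence is 11, 36, 39, 34, 29, 25, 14 (positions 2,4,5,8,11,12,14): it rises to 39 then falls. Length 7 is optimal.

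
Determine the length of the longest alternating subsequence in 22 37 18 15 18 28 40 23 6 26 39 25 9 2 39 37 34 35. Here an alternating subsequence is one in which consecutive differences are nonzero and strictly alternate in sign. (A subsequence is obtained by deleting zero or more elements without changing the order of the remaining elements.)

10

A longest alternating subsequence is 22, 37, 18, 28, 23, 26, 25, 39, 34, 35 (positions 1,2,3,6,8,10,12,15,17,18); its 9 consecutive differences strictly alternate in sign, and length 10 is optimal.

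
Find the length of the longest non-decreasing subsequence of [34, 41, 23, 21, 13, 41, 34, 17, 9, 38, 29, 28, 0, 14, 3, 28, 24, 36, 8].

5

One longest non-decreasing subsequence is 13, 17, 28, 28, 36 (positions 5,8,12,16,18), of length 5; no longer one exists.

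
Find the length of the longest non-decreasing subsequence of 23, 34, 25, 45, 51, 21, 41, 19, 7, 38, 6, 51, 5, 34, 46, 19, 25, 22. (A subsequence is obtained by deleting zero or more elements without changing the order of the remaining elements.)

Scanning left to right, the best length ending at each element is: 23→1, 34→2, 25→2, 45→3, 51→4, 21→1, 41→3, 19→1, 7→1, 38→3, 6→1, 51→5, 5→1, 34→3, 46→4, 19→2, 25→3, 22→3.
So the longest non-decreasing subsequence has length 5, e.g. 23, 34, 45, 51, 51.

5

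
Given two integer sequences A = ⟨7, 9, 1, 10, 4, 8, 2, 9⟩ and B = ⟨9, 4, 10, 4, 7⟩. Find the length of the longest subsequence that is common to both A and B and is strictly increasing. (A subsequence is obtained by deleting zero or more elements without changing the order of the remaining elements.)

A longest common strictly increasing subsequence is 9, 10 (length 2); it appears in order in both A and B, and no longer such subsequence exists.

2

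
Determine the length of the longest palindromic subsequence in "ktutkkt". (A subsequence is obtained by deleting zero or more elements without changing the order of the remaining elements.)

5

One longest palindromic subsequence is ktutk (positions 1,2,3,4,6); it reads the same forward and backward, and the interval DP gives dp[1][7] = 5.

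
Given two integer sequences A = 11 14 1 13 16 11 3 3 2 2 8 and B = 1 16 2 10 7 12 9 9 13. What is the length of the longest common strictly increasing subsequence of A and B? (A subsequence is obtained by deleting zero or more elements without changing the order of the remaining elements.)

2

For each value that appears in both, track the longest common increasing run ending there.
The best achievable length is 2; one witness is 1, 16 (A-positions 3,5, B-positions 1,2).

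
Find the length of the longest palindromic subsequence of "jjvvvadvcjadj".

One longest palindromic subsequence is jjvvvvjj (positions 1,2,3,4,5,8,10,13); it reads the same forward and backward, and the interval DP gives dp[1][13] = 8.

8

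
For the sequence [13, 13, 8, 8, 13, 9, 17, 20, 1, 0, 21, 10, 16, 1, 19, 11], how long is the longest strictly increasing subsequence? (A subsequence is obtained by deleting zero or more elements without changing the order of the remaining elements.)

Let dp[i] be the longest increasing subsequence ending at position i. Then dp = [1, 1, 1, 1, 2, 2, 3, 4, 1, 1, 5, 3, 4, 2, 5, 4].
The maximum is 5; one witness is 8, 13, 17, 20, 21 at positions 3,5,7,8,11.

5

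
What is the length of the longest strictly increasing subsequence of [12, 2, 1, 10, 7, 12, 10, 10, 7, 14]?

Let dp[i] be the longest increasing subsequence ending at position i. Then dp = [1, 1, 1, 2, 2, 3, 3, 3, 2, 4].
The maximum is 4; one witness is 2, 10, 12, 14 at positions 2,4,6,10.

4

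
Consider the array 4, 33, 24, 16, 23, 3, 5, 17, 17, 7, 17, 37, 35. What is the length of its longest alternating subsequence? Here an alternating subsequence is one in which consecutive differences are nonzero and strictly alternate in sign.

9

A longest alternating subsequence is 4, 33, 16, 23, 3, 17, 7, 37, 35 (positions 1,2,4,5,6,8,10,12,13); its 8 consecutive differences strictly alternate in sign, and length 9 is optimal.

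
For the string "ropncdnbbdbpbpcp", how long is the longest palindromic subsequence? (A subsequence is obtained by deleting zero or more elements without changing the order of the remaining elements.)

9

Using dp[i][j] = 2 + dp[i+1][j−1] if the ends match, else max(dp[i+1][j], dp[i][j−1]):
dp[1][16] = 9. A witness is pcbbdbbcp at positions 3,5,8,9,10,11,13,15,16.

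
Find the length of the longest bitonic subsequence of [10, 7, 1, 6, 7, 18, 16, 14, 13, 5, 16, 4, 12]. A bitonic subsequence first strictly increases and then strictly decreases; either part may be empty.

One longest bitonic subsequence is 1, 6, 7, 18, 16, 14, 13, 5, 4 (positions 3,4,5,6,7,8,9,10,12): it rises to 18 then falls. Length 9 is optimal.

9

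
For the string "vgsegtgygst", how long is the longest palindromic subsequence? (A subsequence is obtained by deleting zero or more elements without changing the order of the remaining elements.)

5

One longest palindromic subsequence is tgygt (positions 6,7,8,9,11); it reads the same forward and backward, and the interval DP gives dp[1][11] = 5.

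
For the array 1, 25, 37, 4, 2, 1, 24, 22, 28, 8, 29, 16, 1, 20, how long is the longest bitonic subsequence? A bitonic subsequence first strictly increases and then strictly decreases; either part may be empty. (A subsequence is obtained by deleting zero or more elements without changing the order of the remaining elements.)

7

Let inc[i] be the LIS ending at i and dec[i] the longest strictly decreasing subsequence starting at i. inc = [1, 2, 3, 2, 2, 1, 3, 3, 4, 3, 5, 4, 1, 5], dec = [1, 5, 5, 3, 2, 1, 4, 3, 3, 2, 3, 2, 1, 1].
max_i inc[i]+dec[i]−1 = 7, with one witness 1, 25, 37, 24, 22, 16, 1.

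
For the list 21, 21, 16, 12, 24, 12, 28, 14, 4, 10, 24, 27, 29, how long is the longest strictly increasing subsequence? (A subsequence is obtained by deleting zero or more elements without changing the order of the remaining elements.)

Let dp[i] be the longest increasing subsequence ending at position i. Then dp = [1, 1, 1, 1, 2, 1, 3, 2, 1, 2, 3, 4, 5].
The maximum is 5; one witness is 12, 14, 24, 27, 29 at positions 4,8,11,12,13.

5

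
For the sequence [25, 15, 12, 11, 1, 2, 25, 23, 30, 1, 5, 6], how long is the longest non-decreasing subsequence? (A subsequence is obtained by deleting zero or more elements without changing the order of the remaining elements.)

4

Let dp[i] be the longest non-decreasing subsequence ending at position i. Then dp = [1, 1, 1, 1, 1, 2, 3, 3, 4, 2, 3, 4].
The maximum is 4; one witness is 1, 2, 25, 30 at positions 5,6,7,9.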